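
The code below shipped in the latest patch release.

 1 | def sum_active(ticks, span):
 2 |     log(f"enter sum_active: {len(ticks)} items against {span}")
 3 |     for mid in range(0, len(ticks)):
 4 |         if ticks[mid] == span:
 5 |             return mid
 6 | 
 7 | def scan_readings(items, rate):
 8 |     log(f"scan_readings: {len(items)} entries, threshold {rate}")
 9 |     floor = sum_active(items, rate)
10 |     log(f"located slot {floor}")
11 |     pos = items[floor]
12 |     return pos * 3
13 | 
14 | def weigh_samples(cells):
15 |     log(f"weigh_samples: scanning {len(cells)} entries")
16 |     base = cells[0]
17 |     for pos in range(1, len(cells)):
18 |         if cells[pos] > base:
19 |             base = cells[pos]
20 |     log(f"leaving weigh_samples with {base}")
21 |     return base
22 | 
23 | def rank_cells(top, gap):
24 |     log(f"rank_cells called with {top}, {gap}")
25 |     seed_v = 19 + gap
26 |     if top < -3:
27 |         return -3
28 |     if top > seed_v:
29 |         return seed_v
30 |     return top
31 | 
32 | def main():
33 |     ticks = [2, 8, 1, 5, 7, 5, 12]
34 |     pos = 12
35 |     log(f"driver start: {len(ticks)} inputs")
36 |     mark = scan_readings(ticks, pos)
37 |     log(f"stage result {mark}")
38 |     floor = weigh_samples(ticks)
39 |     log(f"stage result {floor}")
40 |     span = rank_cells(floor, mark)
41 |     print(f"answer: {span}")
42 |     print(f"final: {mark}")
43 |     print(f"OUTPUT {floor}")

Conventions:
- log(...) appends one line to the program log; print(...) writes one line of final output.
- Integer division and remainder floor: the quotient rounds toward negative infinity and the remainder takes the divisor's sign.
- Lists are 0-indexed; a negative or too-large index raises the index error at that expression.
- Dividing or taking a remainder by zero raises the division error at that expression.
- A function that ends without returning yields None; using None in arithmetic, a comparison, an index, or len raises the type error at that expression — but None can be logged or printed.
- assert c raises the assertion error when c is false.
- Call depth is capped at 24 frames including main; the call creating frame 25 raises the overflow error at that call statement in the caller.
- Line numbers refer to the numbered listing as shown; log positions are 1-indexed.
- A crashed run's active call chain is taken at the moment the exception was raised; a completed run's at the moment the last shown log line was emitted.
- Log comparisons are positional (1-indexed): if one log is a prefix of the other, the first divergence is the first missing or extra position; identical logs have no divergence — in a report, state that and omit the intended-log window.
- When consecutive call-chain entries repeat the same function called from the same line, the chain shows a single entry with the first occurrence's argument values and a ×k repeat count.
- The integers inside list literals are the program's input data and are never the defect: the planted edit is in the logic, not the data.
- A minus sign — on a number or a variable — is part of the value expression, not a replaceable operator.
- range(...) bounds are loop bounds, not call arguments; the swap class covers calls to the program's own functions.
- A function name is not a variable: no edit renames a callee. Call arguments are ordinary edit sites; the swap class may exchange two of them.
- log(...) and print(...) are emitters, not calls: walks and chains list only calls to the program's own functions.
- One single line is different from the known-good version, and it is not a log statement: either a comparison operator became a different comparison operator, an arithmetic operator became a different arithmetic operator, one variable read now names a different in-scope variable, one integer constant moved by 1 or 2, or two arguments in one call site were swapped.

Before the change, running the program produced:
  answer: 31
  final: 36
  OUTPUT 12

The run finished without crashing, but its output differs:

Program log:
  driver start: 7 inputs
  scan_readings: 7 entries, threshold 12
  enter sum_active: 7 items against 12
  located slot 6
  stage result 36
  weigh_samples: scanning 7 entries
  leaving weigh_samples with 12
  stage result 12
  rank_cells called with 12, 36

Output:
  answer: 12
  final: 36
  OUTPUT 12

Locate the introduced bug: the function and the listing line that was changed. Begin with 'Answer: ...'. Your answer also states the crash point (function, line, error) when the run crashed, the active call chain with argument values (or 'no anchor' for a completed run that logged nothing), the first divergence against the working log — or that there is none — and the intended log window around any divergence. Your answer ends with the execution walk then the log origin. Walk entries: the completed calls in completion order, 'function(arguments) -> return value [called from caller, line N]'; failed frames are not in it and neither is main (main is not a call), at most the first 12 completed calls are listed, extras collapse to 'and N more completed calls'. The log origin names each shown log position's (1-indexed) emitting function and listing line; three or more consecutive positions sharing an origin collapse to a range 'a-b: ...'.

Answer: the defect is in main at line 40.
Key observation: At log position 9 the runs split — shown 'rank_cells called with 12, 36', but the working version logs 'rank_cells called with 36, 12'.
Call chain: main -> rank_cells(12, 36) (called at line 40).
First divergence: position 9 — shown 'rank_cells called with 12, 36', intended 'rank_cells called with 36, 12'.
Intended log window:
  7: leaving weigh_samples with 12
  8: stage result 12
  9: rank_cells called with 36, 12
Execution walk:
  sum_active([2, 8, 1, 5, 7, 5, 12], 12) -> 6  [called from scan_readings, line 9]
  scan_readings([2, 8, 1, 5, 7, 5, 12], 12) -> 36  [called from main, line 36]
  weigh_samples([2, 8, 1, 5, 7, 5, 12]) -> 12  [called from main, line 38]
  rank_cells(12, 36) -> 12  [called from main, line 40]
Log origins:
  1 — main, line 35
  2 — scan_readings, line 8
  3 — sum_active, line 2
  4 — scan_readings, line 10
  5 — main, line 37
  6 — weigh_samples, line 15
  7 — weigh_samples, line 20
  8 — main, line 39
  9 — rank_cells, line 24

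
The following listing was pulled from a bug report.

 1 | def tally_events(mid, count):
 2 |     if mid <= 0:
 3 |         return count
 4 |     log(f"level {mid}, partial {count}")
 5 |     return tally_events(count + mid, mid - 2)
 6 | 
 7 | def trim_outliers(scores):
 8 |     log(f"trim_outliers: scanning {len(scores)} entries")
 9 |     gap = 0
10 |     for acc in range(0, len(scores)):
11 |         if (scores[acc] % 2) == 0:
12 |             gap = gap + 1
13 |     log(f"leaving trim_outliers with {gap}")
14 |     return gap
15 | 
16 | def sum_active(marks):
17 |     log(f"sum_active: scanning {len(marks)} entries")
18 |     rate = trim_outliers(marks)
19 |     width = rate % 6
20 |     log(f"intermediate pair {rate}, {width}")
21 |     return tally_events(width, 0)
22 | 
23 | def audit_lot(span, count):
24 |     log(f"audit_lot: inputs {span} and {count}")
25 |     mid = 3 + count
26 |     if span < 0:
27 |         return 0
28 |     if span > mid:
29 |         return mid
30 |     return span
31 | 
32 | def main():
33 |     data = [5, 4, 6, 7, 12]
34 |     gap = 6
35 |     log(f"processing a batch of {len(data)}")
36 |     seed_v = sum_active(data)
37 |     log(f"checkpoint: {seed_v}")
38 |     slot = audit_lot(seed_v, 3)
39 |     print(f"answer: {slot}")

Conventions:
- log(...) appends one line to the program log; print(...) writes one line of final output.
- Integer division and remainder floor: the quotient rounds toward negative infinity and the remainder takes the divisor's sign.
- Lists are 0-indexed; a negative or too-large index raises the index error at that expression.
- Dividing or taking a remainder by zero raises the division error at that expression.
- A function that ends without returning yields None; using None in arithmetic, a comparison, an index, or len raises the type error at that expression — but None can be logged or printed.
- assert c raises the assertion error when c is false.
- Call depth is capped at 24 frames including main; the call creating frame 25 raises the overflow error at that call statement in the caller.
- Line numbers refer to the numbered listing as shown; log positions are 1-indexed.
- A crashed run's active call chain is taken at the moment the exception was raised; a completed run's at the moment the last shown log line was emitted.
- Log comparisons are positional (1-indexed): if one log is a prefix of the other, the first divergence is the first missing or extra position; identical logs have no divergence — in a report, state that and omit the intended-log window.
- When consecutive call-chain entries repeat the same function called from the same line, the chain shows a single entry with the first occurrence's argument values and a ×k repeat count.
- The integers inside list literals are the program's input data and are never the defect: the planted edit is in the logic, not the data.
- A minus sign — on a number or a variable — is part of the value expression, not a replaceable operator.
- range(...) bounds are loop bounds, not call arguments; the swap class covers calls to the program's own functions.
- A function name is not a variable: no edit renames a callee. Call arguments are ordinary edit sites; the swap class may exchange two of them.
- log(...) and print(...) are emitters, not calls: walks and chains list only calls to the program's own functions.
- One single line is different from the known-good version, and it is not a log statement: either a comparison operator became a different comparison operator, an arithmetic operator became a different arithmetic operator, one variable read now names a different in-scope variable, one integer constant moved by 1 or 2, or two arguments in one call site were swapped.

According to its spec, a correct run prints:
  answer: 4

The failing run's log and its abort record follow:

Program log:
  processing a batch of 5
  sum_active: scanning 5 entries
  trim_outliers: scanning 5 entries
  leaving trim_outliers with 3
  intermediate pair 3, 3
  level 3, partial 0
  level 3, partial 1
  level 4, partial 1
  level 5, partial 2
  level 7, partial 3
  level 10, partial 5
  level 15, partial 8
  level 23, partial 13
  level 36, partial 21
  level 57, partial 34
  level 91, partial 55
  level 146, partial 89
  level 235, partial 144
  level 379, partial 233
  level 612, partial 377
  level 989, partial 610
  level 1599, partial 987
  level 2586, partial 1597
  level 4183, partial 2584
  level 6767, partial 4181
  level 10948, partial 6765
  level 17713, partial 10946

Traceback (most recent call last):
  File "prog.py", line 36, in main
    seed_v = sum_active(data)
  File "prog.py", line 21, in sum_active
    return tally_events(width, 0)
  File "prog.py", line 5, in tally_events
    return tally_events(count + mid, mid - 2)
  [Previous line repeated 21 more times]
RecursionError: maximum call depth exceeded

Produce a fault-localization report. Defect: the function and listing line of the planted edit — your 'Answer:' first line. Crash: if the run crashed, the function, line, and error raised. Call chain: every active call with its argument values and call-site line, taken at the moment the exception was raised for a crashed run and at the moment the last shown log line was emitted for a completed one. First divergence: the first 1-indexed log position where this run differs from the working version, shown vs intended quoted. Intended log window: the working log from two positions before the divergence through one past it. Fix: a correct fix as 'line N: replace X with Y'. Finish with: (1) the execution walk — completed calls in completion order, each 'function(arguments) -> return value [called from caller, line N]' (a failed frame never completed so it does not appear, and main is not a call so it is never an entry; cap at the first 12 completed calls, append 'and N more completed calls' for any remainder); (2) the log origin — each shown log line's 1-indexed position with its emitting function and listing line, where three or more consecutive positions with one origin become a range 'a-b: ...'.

Answer: the defect is in tally_events at line 5.
Core observation: The log first diverges at position 7: the faulty run prints 'level 3, partial 1' where the working version prints 'level 1, partial 3'.
Crash: tally_events, line 5, RecursionError.
Call chain: main -> sum_active([5, 4, 6, 7, 12]) (called at line 36) -> tally_events(3, 0) (called at line 21) -> tally_events(3, 1) (called at line 5) ×21.
First divergence: position 7 — the shown line 'level 3, partial 1' should read 'level 1, partial 3'.
Intended log window:
  5: intermediate pair 3, 3
  6: level 3, partial 0
  7: level 1, partial 3
  8: checkpoint: 4
Execution walk:
  trim_outliers([5, 4, 6, 7, 12]) -> 3  [called from sum_active, line 18]
Origin of each log line:
  1: emitted by main (line 35)
  2: emitted by sum_active (line 17)
  3: emitted by trim_outliers (line 8)
  4: emitted by trim_outliers (line 13)
  5: emitted by sum_active (line 20)
  6-27: emitted by tally_events (line 4)
A correct fix: line 5: replace `tally_events(count + mid, mid - 2)` with `tally_events(mid - 2, count + mid)`.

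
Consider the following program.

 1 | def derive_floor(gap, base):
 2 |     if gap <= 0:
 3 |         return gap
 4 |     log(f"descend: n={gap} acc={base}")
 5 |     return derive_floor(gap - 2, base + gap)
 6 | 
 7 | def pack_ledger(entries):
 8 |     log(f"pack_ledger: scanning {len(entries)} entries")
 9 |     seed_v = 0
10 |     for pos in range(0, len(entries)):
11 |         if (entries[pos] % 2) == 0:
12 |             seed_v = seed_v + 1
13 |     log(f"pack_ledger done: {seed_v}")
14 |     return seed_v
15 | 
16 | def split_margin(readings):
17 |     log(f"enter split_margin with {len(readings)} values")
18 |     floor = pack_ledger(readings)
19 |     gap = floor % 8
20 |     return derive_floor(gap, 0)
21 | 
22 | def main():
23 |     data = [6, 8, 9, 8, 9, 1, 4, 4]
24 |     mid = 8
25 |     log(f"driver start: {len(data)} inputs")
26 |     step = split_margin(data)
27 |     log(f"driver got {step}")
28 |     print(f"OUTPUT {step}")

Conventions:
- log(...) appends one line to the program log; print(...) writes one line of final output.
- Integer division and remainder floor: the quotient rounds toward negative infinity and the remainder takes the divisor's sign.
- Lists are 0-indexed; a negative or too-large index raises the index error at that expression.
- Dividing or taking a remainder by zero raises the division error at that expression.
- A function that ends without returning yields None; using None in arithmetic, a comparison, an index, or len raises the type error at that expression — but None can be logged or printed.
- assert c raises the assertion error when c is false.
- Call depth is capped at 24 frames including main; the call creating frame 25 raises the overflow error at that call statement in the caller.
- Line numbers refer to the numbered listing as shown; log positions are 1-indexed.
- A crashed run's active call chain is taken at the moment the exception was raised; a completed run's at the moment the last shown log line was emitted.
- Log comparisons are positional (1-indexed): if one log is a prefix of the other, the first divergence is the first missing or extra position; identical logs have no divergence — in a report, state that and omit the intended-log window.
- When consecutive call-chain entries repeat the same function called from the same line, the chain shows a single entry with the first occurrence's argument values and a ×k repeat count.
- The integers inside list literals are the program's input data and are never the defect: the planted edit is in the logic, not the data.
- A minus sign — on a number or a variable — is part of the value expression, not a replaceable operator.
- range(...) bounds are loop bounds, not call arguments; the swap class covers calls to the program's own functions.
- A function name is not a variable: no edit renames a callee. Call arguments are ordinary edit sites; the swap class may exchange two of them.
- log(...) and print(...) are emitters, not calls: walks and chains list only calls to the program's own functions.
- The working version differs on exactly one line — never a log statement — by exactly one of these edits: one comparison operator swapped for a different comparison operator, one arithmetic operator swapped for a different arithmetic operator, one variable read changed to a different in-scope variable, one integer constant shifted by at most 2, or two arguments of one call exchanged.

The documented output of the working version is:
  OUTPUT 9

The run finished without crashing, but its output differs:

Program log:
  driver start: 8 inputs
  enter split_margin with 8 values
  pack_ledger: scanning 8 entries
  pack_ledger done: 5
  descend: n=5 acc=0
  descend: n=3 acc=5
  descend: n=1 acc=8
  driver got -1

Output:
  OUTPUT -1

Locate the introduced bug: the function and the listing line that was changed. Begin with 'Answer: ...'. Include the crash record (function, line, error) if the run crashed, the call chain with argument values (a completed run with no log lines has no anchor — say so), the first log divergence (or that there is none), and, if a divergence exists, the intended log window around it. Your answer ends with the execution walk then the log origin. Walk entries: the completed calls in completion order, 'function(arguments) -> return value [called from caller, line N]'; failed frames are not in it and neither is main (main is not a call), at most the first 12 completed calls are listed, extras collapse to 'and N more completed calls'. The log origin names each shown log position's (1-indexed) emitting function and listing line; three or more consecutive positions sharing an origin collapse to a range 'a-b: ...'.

Answer: the defect is in derive_floor at line 3.
Key observation: The earliest visible damage is log position 8 — 'driver got -1' rather than the intended 'driver got 9'.
Call chain: main.
First divergence: position 8; shown 'driver got -1' vs intended 'driver got 9'.
Intended log window:
  6: descend: n=3 acc=5
  7: descend: n=1 acc=8
  8: driver got 9
Execution walk:
  pack_ledger([6, 8, 9, 8, 9, 1, 4, 4]) -> 5  [called from split_margin, line 18]
  derive_floor(-1, 9) -> -1  [called from derive_floor, line 5]
  derive_floor(1, 8) -> -1  [called from derive_floor, line 5]
  derive_floor(3, 5) -> -1  [called from derive_floor, line 5]
  derive_floor(5, 0) -> -1  [called from split_margin, line 20]
  split_margin([6, 8, 9, 8, 9, 1, 4, 4]) -> -1  [called from main, line 26]
Log line origins:
  1 — main, line 25
  2 — split_margin, line 17
  3 — pack_ledger, line 8
  4 — pack_ledger, line 13
  5-7 — derive_floor, line 4
  8 — main, line 27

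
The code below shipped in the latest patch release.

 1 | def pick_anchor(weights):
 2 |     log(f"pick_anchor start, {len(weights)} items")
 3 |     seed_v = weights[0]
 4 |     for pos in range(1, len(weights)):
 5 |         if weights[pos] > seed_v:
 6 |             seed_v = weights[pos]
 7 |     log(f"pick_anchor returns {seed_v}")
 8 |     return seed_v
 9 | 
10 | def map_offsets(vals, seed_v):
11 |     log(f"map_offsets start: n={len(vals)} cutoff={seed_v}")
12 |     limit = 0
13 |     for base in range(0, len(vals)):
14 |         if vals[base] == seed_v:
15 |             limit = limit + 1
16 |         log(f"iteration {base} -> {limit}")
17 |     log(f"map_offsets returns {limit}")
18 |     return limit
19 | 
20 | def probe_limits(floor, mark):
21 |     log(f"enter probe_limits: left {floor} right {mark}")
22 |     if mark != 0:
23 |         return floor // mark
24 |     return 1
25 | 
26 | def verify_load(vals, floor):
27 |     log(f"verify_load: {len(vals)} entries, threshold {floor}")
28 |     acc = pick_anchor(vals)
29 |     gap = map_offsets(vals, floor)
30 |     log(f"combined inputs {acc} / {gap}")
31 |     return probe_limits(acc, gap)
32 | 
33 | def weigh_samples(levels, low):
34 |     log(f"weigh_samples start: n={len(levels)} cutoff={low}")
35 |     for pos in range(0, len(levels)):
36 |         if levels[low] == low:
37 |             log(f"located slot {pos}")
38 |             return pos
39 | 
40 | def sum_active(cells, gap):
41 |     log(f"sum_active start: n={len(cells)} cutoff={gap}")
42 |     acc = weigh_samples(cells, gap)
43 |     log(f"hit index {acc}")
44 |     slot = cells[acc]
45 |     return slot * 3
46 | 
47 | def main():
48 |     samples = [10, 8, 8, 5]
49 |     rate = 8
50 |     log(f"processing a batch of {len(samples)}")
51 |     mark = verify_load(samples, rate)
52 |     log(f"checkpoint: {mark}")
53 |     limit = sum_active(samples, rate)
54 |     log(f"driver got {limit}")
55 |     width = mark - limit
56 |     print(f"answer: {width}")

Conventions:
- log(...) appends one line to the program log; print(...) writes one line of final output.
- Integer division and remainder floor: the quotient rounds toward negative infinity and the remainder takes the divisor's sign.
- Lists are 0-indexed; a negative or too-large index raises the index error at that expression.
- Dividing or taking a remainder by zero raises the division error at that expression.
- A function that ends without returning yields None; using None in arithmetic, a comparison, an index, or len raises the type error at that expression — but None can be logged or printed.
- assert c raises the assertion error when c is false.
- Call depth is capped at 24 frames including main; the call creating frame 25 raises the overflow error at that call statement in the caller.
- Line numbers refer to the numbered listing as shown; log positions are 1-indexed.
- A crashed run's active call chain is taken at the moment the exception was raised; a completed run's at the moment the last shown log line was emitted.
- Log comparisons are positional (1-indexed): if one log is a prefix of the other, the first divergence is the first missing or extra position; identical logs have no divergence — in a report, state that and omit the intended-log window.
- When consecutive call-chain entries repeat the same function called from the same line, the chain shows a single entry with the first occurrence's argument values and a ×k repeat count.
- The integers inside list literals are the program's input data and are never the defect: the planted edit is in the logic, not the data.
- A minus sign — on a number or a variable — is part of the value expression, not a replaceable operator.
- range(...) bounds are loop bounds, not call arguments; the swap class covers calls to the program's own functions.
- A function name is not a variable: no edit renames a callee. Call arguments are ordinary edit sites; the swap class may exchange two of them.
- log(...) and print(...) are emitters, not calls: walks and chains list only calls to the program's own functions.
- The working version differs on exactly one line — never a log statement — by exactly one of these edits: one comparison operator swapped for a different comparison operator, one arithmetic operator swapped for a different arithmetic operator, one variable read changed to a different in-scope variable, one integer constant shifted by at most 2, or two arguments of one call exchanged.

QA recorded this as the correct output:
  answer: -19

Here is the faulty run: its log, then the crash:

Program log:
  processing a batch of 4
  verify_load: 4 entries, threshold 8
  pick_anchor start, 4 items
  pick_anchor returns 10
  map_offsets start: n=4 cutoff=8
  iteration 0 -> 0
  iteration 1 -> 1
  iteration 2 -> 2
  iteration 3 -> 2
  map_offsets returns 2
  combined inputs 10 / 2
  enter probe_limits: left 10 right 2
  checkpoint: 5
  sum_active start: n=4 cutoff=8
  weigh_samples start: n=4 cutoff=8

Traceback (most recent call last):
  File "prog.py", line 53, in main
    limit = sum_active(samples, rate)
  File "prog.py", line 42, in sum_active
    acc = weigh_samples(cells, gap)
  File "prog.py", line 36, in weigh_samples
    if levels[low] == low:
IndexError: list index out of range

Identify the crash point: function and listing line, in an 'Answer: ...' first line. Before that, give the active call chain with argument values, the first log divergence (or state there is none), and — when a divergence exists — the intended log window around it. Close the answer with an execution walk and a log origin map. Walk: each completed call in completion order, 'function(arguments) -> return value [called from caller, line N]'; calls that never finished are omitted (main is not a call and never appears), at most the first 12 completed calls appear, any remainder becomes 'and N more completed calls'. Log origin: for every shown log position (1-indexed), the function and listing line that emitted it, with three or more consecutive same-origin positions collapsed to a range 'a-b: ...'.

Answer: the error was raised in weigh_samples, line 36.
Core observation: The faulty run's log stops after 15 lines; the working version's next line would be 'located slot 1'.
Call chain: main -> sum_active([10, 8, 8, 5], 8) (called at line 53) -> weigh_samples([10, 8, 8, 5], 8) (called at line 42).
First divergence: position 16 (shown log ended at 15 lines; the working version continues: 'located slot 1').
Intended log window:
  14: sum_active start: n=4 cutoff=8
  15: weigh_samples start: n=4 cutoff=8
  16: located slot 1
  17: hit index 1
Execution walk:
  pick_anchor([10, 8, 8, 5]) -> 10  [called from verify_load, line 28]
  map_offsets([10, 8, 8, 5], 8) -> 2  [called from verify_load, line 29]
  probe_limits(10, 2) -> 5  [called from verify_load, line 31]
  verify_load([10, 8, 8, 5], 8) -> 5  [called from main, line 51]
Log line origins:
  1: from main, line 50
  2: from verify_load, line 27
  3: from pick_anchor, line 2
  4: from pick_anchor, line 7
  5: from map_offsets, line 11
  6-9: from map_offsets, line 16
  10: from map_offsets, line 17
  11: from verify_load, line 30
  12: from probe_limits, line 21
  13: from main, line 52
  14: from sum_active, line 41
  15: from weigh_samples, line 34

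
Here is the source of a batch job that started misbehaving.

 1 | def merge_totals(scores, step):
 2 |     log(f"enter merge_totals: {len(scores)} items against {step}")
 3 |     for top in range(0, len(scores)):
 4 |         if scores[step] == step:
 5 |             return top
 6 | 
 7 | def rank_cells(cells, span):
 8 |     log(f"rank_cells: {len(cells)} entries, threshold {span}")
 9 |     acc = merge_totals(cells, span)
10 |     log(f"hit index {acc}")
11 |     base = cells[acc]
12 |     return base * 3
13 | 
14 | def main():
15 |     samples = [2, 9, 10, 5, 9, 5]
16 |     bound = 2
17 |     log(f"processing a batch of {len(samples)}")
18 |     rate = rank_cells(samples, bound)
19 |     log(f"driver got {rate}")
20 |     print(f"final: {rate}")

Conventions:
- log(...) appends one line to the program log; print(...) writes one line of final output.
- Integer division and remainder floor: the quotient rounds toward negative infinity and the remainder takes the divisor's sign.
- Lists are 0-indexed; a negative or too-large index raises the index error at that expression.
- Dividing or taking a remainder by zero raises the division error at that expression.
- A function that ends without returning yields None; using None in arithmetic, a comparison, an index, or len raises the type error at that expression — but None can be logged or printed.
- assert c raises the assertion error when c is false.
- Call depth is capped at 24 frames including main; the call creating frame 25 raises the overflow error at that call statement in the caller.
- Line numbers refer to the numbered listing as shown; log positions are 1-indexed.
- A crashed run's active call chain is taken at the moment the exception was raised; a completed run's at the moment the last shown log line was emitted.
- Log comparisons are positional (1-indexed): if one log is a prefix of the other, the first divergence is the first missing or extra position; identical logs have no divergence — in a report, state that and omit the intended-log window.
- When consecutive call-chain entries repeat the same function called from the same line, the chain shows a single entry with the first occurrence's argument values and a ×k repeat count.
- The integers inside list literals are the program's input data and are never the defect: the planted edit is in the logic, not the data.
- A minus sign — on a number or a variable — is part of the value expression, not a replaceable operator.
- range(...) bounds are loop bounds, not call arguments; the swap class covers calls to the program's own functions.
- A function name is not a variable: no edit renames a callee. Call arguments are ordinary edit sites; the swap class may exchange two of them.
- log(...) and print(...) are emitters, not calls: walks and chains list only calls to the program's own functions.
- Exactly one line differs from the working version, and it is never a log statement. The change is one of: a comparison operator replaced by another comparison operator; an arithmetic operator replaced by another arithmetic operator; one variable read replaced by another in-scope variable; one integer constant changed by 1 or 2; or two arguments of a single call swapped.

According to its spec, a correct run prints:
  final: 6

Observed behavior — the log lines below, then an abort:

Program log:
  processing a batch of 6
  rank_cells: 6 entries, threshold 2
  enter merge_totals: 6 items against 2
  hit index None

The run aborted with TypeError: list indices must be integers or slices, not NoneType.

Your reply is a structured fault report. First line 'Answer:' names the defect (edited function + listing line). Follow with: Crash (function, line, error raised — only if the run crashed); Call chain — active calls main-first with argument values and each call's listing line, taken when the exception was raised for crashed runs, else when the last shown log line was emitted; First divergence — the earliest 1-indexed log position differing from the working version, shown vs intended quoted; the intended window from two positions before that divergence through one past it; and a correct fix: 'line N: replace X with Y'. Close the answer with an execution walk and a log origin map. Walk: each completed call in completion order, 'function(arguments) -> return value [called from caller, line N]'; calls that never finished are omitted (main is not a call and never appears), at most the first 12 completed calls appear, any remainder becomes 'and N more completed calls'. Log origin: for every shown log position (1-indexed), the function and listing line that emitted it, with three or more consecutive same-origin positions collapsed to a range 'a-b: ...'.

Answer: the defect is in merge_totals at line 4.
Key fact: Position 4 is the first bad log line: 'hit index None' should read 'hit index 0'.
Crash: rank_cells, line 11, TypeError.
Call chain: main -> rank_cells([2, 9, 10, 5, 9, 5], 2) (called at line 18).
First divergence: position 4 — the shown line 'hit index None' should read 'hit index 0'.
Intended log window:
  2: rank_cells: 6 entries, threshold 2
  3: enter merge_totals: 6 items against 2
  4: hit index 0
  5: driver got 6
Execution walk:
  merge_totals([2, 9, 10, 5, 9, 5], 2) -> None  [called from rank_cells, line 9]
Log origin:
  1 — main, line 17
  2 — rank_cells, line 8
  3 — merge_totals, line 2
  4 — rank_cells, line 10
A correct fix: line 4: replace `scores[step]` with `scores[top]`.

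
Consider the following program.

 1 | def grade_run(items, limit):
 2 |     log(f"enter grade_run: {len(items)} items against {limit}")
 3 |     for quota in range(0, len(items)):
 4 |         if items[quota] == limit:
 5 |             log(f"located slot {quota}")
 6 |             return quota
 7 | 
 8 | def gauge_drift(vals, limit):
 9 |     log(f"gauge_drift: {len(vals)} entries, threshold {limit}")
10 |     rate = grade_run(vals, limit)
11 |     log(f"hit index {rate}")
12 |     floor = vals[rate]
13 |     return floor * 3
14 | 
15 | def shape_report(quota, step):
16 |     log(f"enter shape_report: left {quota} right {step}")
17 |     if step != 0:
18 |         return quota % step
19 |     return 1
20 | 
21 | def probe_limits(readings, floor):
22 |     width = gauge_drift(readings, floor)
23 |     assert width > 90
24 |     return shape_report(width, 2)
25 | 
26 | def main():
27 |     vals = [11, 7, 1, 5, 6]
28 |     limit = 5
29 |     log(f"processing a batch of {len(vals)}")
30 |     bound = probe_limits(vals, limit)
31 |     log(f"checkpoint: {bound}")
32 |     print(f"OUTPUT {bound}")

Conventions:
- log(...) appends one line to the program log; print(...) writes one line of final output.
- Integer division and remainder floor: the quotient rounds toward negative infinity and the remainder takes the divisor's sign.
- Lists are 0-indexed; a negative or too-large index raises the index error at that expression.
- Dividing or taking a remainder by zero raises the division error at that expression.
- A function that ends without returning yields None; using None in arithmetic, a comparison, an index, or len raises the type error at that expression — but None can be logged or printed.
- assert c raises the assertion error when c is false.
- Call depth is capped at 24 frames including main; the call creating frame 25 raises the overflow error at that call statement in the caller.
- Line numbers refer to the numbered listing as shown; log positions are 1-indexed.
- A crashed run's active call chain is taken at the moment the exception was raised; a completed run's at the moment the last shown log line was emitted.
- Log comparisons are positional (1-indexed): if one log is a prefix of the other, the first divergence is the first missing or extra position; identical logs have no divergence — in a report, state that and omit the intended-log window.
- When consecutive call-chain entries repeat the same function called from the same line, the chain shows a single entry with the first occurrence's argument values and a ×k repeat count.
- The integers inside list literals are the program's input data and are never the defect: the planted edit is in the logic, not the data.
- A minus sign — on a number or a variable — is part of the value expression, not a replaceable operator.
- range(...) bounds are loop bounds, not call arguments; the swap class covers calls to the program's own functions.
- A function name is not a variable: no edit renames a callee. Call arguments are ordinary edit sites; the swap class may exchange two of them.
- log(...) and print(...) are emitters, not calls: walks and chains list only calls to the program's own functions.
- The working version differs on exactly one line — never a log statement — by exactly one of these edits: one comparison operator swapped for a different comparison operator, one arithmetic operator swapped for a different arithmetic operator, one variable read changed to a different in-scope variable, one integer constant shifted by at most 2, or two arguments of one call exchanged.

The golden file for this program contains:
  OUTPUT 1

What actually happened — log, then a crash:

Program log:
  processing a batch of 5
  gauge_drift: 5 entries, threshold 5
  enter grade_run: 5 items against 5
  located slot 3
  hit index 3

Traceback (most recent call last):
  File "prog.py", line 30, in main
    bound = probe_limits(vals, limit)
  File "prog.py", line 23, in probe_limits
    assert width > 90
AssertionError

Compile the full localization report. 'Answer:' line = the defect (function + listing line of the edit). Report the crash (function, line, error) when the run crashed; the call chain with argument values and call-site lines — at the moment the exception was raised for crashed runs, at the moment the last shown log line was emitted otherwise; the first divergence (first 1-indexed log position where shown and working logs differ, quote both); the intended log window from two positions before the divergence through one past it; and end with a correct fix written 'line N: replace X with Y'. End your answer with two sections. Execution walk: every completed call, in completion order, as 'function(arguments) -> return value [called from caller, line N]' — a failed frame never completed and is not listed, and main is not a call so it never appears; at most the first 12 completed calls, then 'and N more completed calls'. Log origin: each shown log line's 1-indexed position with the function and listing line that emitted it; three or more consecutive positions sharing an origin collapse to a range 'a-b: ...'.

Answer: the defect is in probe_limits at line 23.
Key fact: The faulty run's log stops after 5 lines; the working version's next line would be 'enter shape_report: left 15 right 2'.
Crash: probe_limits, line 23, AssertionError.
Call chain: main -> probe_limits([11, 7, 1, 5, 6], 5) (called at line 30).
First divergence: position 6 — after 5 matching lines the faulty run goes silent; intended next line 'enter shape_report: left 15 right 2'.
Intended log window:
  4: located slot 3
  5: hit index 3
  6: enter shape_report: left 15 right 2
  7: checkpoint: 1
Execution walk:
  grade_run([11, 7, 1, 5, 6], 5) -> 3  [called from gauge_drift, line 10]
  gauge_drift([11, 7, 1, 5, 6], 5) -> 15  [called from probe_limits, line 22]
Log line origins:
  1: logged in main at line 29
  2: logged in gauge_drift at line 9
  3: logged in grade_run at line 2
  4: logged in grade_run at line 5
  5: logged in gauge_drift at line 11
A correct fix: line 23: replace `>` with `<=`.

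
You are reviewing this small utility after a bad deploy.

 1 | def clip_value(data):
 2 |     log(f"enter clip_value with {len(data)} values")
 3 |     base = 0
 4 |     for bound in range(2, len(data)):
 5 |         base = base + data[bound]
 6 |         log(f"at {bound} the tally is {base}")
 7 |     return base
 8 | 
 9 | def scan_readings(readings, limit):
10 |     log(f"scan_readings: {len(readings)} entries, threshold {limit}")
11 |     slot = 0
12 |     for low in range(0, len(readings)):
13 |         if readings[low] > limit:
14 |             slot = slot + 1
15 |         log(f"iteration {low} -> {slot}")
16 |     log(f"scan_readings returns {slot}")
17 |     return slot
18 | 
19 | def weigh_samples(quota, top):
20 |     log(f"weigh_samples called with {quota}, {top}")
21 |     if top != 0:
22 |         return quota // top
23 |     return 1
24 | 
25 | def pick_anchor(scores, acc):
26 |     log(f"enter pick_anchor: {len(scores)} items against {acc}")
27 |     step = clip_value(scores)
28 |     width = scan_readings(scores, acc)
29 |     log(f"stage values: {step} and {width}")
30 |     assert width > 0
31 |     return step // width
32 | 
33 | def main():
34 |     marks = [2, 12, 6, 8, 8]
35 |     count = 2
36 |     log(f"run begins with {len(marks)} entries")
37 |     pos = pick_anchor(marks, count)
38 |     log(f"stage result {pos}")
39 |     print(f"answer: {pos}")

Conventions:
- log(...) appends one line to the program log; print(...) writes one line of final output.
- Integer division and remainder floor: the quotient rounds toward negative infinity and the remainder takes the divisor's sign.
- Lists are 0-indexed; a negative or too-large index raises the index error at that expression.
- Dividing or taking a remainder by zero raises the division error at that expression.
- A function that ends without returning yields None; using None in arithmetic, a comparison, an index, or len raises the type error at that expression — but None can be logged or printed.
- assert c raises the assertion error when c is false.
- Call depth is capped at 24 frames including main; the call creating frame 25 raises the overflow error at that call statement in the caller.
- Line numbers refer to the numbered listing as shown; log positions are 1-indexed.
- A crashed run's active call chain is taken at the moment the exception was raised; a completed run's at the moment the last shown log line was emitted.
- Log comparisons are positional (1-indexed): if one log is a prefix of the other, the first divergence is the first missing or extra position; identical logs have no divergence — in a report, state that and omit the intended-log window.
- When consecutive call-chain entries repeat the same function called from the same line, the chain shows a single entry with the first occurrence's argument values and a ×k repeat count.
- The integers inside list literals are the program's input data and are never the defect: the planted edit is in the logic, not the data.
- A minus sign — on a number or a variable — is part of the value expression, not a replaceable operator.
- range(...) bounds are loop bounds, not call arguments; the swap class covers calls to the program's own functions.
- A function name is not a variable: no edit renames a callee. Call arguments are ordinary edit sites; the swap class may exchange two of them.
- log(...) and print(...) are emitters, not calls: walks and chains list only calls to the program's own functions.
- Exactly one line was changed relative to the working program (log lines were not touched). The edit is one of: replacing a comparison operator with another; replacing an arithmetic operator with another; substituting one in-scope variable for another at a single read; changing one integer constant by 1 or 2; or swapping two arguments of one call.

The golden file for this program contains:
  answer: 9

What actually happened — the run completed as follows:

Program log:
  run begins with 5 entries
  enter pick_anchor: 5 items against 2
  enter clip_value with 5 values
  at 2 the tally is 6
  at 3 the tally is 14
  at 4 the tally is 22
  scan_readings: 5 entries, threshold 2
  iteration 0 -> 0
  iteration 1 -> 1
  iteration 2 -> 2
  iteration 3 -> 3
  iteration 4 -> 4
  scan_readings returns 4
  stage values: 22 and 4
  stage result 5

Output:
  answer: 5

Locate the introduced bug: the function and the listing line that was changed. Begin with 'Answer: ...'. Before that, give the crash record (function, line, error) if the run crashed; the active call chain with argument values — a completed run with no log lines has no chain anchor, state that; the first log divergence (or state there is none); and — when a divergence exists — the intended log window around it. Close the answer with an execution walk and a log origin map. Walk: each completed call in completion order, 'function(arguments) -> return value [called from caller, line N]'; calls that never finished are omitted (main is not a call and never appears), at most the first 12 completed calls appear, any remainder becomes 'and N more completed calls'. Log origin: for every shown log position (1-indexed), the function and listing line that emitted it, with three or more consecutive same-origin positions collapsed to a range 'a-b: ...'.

Answer: the defect is in clip_value at line 4.
Core observation: Position 4 is the first bad log line: 'at 2 the tally is 6' should read 'at 0 the tally is 2'.
Call chain: main.
First divergence: position 4; shown 'at 2 the tally is 6' vs intended 'at 0 the tally is 2'.
Intended log window:
  2: enter pick_anchor: 5 items against 2
  3: enter clip_value with 5 values
  4: at 0 the tally is 2
  5: at 1 the tally is 14
Execution walk:
  clip_value([2, 12, 6, 8, 8]) -> 22  [called from pick_anchor, line 27]
  scan_readings([2, 12, 6, 8, 8], 2) -> 4  [called from pick_anchor, line 28]
  pick_anchor([2, 12, 6, 8, 8], 2) -> 5  [called from main, line 37]
Log origins:
  1: logged in main at line 36
  2: logged in pick_anchor at line 26
  3: logged in clip_value at line 2
  4-6: logged in clip_value at line 6
  7: logged in scan_readings at line 10
  8-12: logged in scan_readings at line 15
  13: logged in scan_readings at line 16
  14: logged in pick_anchor at line 29
  15: logged in main at line 38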